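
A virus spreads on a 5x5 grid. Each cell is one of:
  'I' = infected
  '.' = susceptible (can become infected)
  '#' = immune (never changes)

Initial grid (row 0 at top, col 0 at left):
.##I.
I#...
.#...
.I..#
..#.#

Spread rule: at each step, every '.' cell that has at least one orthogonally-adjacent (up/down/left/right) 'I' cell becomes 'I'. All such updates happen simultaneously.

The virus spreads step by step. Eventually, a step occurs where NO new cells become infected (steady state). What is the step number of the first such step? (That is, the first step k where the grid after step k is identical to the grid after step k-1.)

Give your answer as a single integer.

Step 0 (initial): 3 infected
Step 1: +7 new -> 10 infected
Step 2: +6 new -> 16 infected
Step 3: +2 new -> 18 infected
Step 4: +0 new -> 18 infected

Answer: 4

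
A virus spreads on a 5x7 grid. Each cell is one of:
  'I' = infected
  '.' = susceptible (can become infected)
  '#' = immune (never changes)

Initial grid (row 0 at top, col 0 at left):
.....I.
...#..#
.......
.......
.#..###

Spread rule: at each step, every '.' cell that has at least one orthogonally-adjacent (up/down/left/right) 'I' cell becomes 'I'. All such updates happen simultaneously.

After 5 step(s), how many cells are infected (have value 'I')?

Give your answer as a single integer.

Step 0 (initial): 1 infected
Step 1: +3 new -> 4 infected
Step 2: +3 new -> 7 infected
Step 3: +4 new -> 11 infected
Step 4: +5 new -> 16 infected
Step 5: +4 new -> 20 infected

Answer: 20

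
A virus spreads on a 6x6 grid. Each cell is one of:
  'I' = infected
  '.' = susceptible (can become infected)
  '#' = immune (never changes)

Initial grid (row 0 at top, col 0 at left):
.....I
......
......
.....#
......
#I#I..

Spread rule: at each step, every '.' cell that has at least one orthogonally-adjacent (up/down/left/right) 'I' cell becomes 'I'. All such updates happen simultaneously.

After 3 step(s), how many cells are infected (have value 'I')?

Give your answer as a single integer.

Step 0 (initial): 3 infected
Step 1: +5 new -> 8 infected
Step 2: +9 new -> 17 infected
Step 3: +9 new -> 26 infected

Answer: 26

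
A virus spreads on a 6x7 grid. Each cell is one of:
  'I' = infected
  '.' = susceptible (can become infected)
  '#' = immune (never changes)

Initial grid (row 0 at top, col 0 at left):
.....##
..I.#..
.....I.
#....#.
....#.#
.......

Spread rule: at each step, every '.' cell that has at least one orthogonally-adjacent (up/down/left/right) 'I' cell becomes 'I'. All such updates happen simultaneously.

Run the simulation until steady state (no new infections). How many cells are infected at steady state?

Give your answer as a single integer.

Step 0 (initial): 2 infected
Step 1: +7 new -> 9 infected
Step 2: +9 new -> 18 infected
Step 3: +6 new -> 24 infected
Step 4: +3 new -> 27 infected
Step 5: +3 new -> 30 infected
Step 6: +2 new -> 32 infected
Step 7: +1 new -> 33 infected
Step 8: +2 new -> 35 infected
Step 9: +0 new -> 35 infected

Answer: 35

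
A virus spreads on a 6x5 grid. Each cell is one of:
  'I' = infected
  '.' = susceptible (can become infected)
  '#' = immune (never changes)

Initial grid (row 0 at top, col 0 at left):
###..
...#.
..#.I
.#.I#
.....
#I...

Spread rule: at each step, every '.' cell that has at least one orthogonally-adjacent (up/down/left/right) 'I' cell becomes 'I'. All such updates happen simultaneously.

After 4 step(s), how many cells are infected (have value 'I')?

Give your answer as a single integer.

Step 0 (initial): 3 infected
Step 1: +6 new -> 9 infected
Step 2: +5 new -> 14 infected
Step 3: +3 new -> 17 infected
Step 4: +1 new -> 18 infected

Answer: 18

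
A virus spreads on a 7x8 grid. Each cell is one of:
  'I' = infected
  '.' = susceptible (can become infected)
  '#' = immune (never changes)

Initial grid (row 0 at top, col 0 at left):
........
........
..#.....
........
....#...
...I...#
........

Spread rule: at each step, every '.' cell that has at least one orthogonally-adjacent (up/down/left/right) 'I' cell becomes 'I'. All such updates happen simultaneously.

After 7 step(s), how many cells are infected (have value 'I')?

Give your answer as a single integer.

Step 0 (initial): 1 infected
Step 1: +4 new -> 5 infected
Step 2: +6 new -> 11 infected
Step 3: +9 new -> 20 infected
Step 4: +8 new -> 28 infected
Step 5: +9 new -> 37 infected
Step 6: +7 new -> 44 infected
Step 7: +5 new -> 49 infected

Answer: 49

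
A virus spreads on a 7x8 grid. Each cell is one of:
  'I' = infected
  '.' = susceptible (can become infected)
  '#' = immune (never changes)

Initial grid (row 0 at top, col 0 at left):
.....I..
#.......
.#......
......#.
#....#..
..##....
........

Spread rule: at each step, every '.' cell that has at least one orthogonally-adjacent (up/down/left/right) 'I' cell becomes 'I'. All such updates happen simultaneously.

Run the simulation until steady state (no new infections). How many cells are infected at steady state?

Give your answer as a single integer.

Step 0 (initial): 1 infected
Step 1: +3 new -> 4 infected
Step 2: +5 new -> 9 infected
Step 3: +6 new -> 15 infected
Step 4: +5 new -> 20 infected
Step 5: +6 new -> 26 infected
Step 6: +4 new -> 30 infected
Step 7: +6 new -> 36 infected
Step 8: +6 new -> 42 infected
Step 9: +4 new -> 46 infected
Step 10: +2 new -> 48 infected
Step 11: +1 new -> 49 infected
Step 12: +0 new -> 49 infected

Answer: 49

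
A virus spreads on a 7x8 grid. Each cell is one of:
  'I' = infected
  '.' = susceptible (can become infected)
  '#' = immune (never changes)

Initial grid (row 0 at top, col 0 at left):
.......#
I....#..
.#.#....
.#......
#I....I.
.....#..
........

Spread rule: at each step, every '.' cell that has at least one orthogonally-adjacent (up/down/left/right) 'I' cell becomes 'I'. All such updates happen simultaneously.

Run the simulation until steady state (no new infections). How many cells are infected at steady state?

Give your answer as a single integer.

Step 0 (initial): 3 infected
Step 1: +9 new -> 12 infected
Step 2: +14 new -> 26 infected
Step 3: +14 new -> 40 infected
Step 4: +7 new -> 47 infected
Step 5: +2 new -> 49 infected
Step 6: +0 new -> 49 infected

Answer: 49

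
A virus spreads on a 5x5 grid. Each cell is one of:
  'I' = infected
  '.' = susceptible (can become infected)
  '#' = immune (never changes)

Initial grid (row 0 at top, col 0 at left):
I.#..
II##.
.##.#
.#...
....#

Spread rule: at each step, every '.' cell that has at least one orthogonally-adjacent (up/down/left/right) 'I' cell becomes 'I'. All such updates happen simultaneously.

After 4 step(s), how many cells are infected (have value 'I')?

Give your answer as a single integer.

Step 0 (initial): 3 infected
Step 1: +2 new -> 5 infected
Step 2: +1 new -> 6 infected
Step 3: +1 new -> 7 infected
Step 4: +1 new -> 8 infected

Answer: 8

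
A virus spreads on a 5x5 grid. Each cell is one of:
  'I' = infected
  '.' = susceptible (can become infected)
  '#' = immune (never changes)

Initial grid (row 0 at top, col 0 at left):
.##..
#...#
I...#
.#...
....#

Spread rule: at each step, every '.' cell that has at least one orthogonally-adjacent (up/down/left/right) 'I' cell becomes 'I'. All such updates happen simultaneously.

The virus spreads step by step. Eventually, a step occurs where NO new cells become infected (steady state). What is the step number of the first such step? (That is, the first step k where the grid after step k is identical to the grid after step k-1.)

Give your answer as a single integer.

Answer: 7

Derivation:
Step 0 (initial): 1 infected
Step 1: +2 new -> 3 infected
Step 2: +3 new -> 6 infected
Step 3: +4 new -> 10 infected
Step 4: +3 new -> 13 infected
Step 5: +3 new -> 16 infected
Step 6: +1 new -> 17 infected
Step 7: +0 new -> 17 infected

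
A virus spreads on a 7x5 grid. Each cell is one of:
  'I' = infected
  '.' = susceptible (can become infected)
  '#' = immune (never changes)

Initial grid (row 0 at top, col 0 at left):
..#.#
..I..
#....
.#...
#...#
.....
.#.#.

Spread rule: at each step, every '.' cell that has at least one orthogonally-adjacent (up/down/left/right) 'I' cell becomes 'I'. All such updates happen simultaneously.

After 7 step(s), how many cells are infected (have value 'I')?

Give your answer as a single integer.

Step 0 (initial): 1 infected
Step 1: +3 new -> 4 infected
Step 2: +7 new -> 11 infected
Step 3: +4 new -> 15 infected
Step 4: +4 new -> 19 infected
Step 5: +3 new -> 22 infected
Step 6: +2 new -> 24 infected
Step 7: +2 new -> 26 infected

Answer: 26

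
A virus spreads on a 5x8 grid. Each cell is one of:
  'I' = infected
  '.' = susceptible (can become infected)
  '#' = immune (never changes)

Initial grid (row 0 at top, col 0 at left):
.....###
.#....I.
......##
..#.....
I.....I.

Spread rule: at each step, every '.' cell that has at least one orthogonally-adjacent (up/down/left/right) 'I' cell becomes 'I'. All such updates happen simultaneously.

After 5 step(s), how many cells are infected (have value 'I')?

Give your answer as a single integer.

Step 0 (initial): 3 infected
Step 1: +7 new -> 10 infected
Step 2: +8 new -> 18 infected
Step 3: +7 new -> 25 infected
Step 4: +6 new -> 31 infected
Step 5: +2 new -> 33 infected

Answer: 33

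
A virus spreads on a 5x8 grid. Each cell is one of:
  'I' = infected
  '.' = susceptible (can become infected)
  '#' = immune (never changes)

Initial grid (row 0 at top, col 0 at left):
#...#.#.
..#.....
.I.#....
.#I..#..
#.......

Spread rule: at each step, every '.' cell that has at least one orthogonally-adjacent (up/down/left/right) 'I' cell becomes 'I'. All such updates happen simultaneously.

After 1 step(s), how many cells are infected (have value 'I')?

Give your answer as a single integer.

Answer: 7

Derivation:
Step 0 (initial): 2 infected
Step 1: +5 new -> 7 infected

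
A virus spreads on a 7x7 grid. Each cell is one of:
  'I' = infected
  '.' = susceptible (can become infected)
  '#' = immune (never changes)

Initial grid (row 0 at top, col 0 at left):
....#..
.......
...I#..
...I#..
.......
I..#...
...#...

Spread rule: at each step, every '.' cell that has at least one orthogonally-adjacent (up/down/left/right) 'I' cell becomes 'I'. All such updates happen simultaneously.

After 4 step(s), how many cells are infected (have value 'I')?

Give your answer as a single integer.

Answer: 37

Derivation:
Step 0 (initial): 3 infected
Step 1: +7 new -> 10 infected
Step 2: +11 new -> 21 infected
Step 3: +7 new -> 28 infected
Step 4: +9 new -> 37 infected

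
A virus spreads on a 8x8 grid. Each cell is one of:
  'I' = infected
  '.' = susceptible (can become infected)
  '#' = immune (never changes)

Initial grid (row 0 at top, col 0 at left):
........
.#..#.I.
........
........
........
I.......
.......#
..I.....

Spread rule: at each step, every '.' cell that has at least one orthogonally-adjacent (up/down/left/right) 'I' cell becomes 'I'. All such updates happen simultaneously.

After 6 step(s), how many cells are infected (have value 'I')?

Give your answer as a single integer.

Step 0 (initial): 3 infected
Step 1: +10 new -> 13 infected
Step 2: +12 new -> 25 infected
Step 3: +11 new -> 36 infected
Step 4: +13 new -> 49 infected
Step 5: +10 new -> 59 infected
Step 6: +2 new -> 61 infected

Answer: 61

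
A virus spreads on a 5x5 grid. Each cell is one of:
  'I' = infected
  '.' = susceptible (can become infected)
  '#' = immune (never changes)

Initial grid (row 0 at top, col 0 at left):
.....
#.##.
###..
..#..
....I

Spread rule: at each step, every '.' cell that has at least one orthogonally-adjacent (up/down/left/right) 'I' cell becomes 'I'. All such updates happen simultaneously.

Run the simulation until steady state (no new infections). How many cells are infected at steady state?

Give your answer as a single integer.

Step 0 (initial): 1 infected
Step 1: +2 new -> 3 infected
Step 2: +3 new -> 6 infected
Step 3: +3 new -> 9 infected
Step 4: +3 new -> 12 infected
Step 5: +2 new -> 14 infected
Step 6: +1 new -> 15 infected
Step 7: +1 new -> 16 infected
Step 8: +2 new -> 18 infected
Step 9: +0 new -> 18 infected

Answer: 18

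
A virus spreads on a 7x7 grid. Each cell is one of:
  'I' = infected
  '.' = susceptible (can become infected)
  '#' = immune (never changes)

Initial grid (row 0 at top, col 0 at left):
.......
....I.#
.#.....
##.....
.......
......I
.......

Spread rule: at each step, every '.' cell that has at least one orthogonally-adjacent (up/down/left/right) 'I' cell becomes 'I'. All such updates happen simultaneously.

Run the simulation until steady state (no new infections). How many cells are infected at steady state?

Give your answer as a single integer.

Step 0 (initial): 2 infected
Step 1: +7 new -> 9 infected
Step 2: +10 new -> 19 infected
Step 3: +10 new -> 29 infected
Step 4: +6 new -> 35 infected
Step 5: +5 new -> 40 infected
Step 6: +3 new -> 43 infected
Step 7: +2 new -> 45 infected
Step 8: +0 new -> 45 infected

Answer: 45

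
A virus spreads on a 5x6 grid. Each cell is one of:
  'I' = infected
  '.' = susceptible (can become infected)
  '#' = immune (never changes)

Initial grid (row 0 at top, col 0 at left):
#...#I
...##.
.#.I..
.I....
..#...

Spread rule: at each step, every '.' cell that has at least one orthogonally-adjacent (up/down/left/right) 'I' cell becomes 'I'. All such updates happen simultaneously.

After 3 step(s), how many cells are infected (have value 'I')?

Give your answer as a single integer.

Answer: 21

Derivation:
Step 0 (initial): 3 infected
Step 1: +7 new -> 10 infected
Step 2: +6 new -> 16 infected
Step 3: +5 new -> 21 infected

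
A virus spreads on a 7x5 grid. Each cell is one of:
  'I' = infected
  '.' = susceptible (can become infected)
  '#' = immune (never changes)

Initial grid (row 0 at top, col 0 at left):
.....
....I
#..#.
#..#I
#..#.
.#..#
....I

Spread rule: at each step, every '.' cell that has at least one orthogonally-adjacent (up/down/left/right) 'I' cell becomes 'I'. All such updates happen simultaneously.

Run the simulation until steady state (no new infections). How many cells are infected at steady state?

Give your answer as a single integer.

Step 0 (initial): 3 infected
Step 1: +5 new -> 8 infected
Step 2: +4 new -> 12 infected
Step 3: +5 new -> 17 infected
Step 4: +6 new -> 23 infected
Step 5: +4 new -> 27 infected
Step 6: +0 new -> 27 infected

Answer: 27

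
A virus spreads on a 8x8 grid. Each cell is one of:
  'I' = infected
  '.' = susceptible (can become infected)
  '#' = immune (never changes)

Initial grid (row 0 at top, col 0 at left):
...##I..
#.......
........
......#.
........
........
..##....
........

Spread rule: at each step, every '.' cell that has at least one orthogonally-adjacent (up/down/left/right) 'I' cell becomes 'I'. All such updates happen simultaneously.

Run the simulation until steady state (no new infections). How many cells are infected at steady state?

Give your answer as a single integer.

Step 0 (initial): 1 infected
Step 1: +2 new -> 3 infected
Step 2: +4 new -> 7 infected
Step 3: +5 new -> 12 infected
Step 4: +5 new -> 17 infected
Step 5: +8 new -> 25 infected
Step 6: +8 new -> 33 infected
Step 7: +9 new -> 42 infected
Step 8: +6 new -> 48 infected
Step 9: +4 new -> 52 infected
Step 10: +3 new -> 55 infected
Step 11: +2 new -> 57 infected
Step 12: +1 new -> 58 infected
Step 13: +0 new -> 58 infected

Answer: 58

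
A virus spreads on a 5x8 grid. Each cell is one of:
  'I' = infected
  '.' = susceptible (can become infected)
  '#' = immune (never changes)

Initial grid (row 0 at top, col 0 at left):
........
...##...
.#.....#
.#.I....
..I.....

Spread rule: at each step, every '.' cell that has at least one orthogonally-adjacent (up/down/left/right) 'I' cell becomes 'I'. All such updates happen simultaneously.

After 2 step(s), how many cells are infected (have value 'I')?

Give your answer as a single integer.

Answer: 12

Derivation:
Step 0 (initial): 2 infected
Step 1: +5 new -> 7 infected
Step 2: +5 new -> 12 infected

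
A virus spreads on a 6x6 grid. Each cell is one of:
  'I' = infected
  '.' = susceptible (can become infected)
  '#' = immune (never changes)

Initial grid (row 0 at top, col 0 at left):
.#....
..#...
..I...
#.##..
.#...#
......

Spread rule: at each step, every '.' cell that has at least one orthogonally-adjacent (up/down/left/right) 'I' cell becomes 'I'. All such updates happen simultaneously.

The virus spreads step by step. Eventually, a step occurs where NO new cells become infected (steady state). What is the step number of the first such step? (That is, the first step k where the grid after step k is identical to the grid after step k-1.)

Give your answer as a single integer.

Step 0 (initial): 1 infected
Step 1: +2 new -> 3 infected
Step 2: +5 new -> 8 infected
Step 3: +5 new -> 13 infected
Step 4: +6 new -> 19 infected
Step 5: +3 new -> 22 infected
Step 6: +3 new -> 25 infected
Step 7: +1 new -> 26 infected
Step 8: +1 new -> 27 infected
Step 9: +1 new -> 28 infected
Step 10: +1 new -> 29 infected
Step 11: +0 new -> 29 infected

Answer: 11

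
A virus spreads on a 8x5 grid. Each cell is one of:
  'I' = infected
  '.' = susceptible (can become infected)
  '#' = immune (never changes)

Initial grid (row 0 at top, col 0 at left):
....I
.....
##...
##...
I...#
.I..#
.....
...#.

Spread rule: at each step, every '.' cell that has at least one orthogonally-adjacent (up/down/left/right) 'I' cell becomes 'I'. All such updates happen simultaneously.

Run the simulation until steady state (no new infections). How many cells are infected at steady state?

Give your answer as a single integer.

Step 0 (initial): 3 infected
Step 1: +6 new -> 9 infected
Step 2: +8 new -> 17 infected
Step 3: +9 new -> 26 infected
Step 4: +5 new -> 31 infected
Step 5: +2 new -> 33 infected
Step 6: +0 new -> 33 infected

Answer: 33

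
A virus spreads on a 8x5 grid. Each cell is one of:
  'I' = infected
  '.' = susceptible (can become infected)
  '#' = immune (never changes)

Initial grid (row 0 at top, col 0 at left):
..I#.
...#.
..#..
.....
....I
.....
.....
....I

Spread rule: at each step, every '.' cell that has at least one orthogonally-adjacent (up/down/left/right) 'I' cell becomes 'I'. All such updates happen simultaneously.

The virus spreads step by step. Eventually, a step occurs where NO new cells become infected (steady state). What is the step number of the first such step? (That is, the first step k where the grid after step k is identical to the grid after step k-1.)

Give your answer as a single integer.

Answer: 6

Derivation:
Step 0 (initial): 3 infected
Step 1: +7 new -> 10 infected
Step 2: +8 new -> 18 infected
Step 3: +9 new -> 27 infected
Step 4: +7 new -> 34 infected
Step 5: +3 new -> 37 infected
Step 6: +0 new -> 37 infected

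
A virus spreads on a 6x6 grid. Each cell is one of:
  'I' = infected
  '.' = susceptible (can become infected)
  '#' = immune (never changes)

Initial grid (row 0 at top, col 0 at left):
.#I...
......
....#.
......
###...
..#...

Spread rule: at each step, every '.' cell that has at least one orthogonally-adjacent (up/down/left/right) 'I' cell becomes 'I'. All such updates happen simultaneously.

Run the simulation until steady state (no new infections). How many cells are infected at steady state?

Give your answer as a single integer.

Step 0 (initial): 1 infected
Step 1: +2 new -> 3 infected
Step 2: +4 new -> 7 infected
Step 3: +6 new -> 13 infected
Step 4: +5 new -> 18 infected
Step 5: +4 new -> 22 infected
Step 6: +3 new -> 25 infected
Step 7: +2 new -> 27 infected
Step 8: +1 new -> 28 infected
Step 9: +0 new -> 28 infected

Answer: 28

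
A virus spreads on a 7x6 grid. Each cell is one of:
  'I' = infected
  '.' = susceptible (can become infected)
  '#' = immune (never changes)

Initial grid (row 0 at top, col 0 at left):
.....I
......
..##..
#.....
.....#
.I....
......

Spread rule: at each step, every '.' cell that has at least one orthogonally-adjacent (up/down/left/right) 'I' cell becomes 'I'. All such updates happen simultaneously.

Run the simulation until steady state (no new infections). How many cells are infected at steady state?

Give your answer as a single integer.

Answer: 38

Derivation:
Step 0 (initial): 2 infected
Step 1: +6 new -> 8 infected
Step 2: +9 new -> 17 infected
Step 3: +9 new -> 26 infected
Step 4: +9 new -> 35 infected
Step 5: +3 new -> 38 infected
Step 6: +0 new -> 38 infected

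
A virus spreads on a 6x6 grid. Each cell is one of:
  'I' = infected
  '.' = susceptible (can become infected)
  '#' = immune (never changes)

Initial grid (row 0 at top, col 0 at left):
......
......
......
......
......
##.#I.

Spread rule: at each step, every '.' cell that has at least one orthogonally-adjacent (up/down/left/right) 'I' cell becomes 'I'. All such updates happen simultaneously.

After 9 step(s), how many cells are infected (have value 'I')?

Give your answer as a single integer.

Answer: 33

Derivation:
Step 0 (initial): 1 infected
Step 1: +2 new -> 3 infected
Step 2: +3 new -> 6 infected
Step 3: +4 new -> 10 infected
Step 4: +6 new -> 16 infected
Step 5: +6 new -> 22 infected
Step 6: +5 new -> 27 infected
Step 7: +3 new -> 30 infected
Step 8: +2 new -> 32 infected
Step 9: +1 new -> 33 infected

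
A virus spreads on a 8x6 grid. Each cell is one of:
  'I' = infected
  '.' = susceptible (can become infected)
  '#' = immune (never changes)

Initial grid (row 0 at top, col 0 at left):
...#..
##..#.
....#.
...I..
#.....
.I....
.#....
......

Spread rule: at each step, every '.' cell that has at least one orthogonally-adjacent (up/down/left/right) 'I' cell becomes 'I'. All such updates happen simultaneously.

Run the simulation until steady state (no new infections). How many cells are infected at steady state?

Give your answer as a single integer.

Step 0 (initial): 2 infected
Step 1: +7 new -> 9 infected
Step 2: +9 new -> 18 infected
Step 3: +9 new -> 27 infected
Step 4: +7 new -> 34 infected
Step 5: +4 new -> 38 infected
Step 6: +3 new -> 41 infected
Step 7: +0 new -> 41 infected

Answer: 41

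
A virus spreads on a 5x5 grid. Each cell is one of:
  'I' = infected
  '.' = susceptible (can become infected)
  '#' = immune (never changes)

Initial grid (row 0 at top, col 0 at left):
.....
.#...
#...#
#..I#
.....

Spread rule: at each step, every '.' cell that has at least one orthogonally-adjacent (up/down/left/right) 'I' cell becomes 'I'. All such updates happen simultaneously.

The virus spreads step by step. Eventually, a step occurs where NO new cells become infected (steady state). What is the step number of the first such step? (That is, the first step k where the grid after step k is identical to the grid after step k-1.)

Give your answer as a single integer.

Answer: 8

Derivation:
Step 0 (initial): 1 infected
Step 1: +3 new -> 4 infected
Step 2: +5 new -> 9 infected
Step 3: +5 new -> 14 infected
Step 4: +3 new -> 17 infected
Step 5: +1 new -> 18 infected
Step 6: +1 new -> 19 infected
Step 7: +1 new -> 20 infected
Step 8: +0 new -> 20 infected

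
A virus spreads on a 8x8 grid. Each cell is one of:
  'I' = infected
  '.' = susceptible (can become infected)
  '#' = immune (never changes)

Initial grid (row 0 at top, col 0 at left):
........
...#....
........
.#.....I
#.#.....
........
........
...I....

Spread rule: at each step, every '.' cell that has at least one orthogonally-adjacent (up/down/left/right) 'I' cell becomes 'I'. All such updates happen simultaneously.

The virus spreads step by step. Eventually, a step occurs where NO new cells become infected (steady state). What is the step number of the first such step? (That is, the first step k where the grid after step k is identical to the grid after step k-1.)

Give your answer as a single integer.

Step 0 (initial): 2 infected
Step 1: +6 new -> 8 infected
Step 2: +10 new -> 18 infected
Step 3: +14 new -> 32 infected
Step 4: +10 new -> 42 infected
Step 5: +6 new -> 48 infected
Step 6: +2 new -> 50 infected
Step 7: +3 new -> 53 infected
Step 8: +3 new -> 56 infected
Step 9: +3 new -> 59 infected
Step 10: +1 new -> 60 infected
Step 11: +0 new -> 60 infected

Answer: 11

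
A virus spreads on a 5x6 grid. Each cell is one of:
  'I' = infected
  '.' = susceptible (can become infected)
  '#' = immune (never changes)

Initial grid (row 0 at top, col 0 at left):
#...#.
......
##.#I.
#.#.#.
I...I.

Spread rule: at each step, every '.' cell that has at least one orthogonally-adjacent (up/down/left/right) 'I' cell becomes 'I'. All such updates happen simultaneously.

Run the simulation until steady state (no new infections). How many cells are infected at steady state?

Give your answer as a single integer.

Step 0 (initial): 3 infected
Step 1: +5 new -> 8 infected
Step 2: +6 new -> 14 infected
Step 3: +3 new -> 17 infected
Step 4: +3 new -> 20 infected
Step 5: +2 new -> 22 infected
Step 6: +0 new -> 22 infected

Answer: 22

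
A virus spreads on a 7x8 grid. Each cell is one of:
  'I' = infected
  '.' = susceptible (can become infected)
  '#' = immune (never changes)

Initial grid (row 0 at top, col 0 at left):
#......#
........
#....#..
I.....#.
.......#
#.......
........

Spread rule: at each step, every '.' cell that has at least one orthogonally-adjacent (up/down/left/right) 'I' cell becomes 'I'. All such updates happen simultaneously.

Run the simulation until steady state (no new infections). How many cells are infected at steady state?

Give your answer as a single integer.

Step 0 (initial): 1 infected
Step 1: +2 new -> 3 infected
Step 2: +3 new -> 6 infected
Step 3: +5 new -> 11 infected
Step 4: +8 new -> 19 infected
Step 5: +8 new -> 27 infected
Step 6: +5 new -> 32 infected
Step 7: +5 new -> 37 infected
Step 8: +4 new -> 41 infected
Step 9: +5 new -> 46 infected
Step 10: +2 new -> 48 infected
Step 11: +1 new -> 49 infected
Step 12: +0 new -> 49 infected

Answer: 49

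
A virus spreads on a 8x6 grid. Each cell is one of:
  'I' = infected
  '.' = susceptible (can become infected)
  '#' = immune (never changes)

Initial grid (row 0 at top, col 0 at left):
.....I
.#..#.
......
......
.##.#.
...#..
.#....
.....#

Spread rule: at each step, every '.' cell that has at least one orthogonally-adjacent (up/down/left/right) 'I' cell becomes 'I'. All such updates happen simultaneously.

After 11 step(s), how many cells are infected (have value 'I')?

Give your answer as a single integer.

Answer: 39

Derivation:
Step 0 (initial): 1 infected
Step 1: +2 new -> 3 infected
Step 2: +2 new -> 5 infected
Step 3: +4 new -> 9 infected
Step 4: +5 new -> 14 infected
Step 5: +4 new -> 18 infected
Step 6: +6 new -> 24 infected
Step 7: +3 new -> 27 infected
Step 8: +3 new -> 30 infected
Step 9: +3 new -> 33 infected
Step 10: +3 new -> 36 infected
Step 11: +3 new -> 39 infected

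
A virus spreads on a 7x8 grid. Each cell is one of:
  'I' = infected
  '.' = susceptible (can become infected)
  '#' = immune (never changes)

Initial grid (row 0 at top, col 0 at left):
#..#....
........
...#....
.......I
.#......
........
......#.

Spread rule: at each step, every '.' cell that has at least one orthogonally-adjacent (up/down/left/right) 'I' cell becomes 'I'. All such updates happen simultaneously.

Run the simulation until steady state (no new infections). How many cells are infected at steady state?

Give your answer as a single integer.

Step 0 (initial): 1 infected
Step 1: +3 new -> 4 infected
Step 2: +5 new -> 9 infected
Step 3: +7 new -> 16 infected
Step 4: +6 new -> 22 infected
Step 5: +6 new -> 28 infected
Step 6: +7 new -> 35 infected
Step 7: +5 new -> 40 infected
Step 8: +6 new -> 46 infected
Step 9: +4 new -> 50 infected
Step 10: +1 new -> 51 infected
Step 11: +0 new -> 51 infected

Answer: 51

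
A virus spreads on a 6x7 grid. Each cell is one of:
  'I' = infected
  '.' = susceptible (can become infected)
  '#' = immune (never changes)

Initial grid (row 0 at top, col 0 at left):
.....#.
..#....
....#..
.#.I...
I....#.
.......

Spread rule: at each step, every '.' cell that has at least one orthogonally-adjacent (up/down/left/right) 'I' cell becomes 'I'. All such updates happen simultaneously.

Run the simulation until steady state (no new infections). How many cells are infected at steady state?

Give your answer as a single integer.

Step 0 (initial): 2 infected
Step 1: +7 new -> 9 infected
Step 2: +8 new -> 17 infected
Step 3: +8 new -> 25 infected
Step 4: +8 new -> 33 infected
Step 5: +3 new -> 36 infected
Step 6: +1 new -> 37 infected
Step 7: +0 new -> 37 infected

Answer: 37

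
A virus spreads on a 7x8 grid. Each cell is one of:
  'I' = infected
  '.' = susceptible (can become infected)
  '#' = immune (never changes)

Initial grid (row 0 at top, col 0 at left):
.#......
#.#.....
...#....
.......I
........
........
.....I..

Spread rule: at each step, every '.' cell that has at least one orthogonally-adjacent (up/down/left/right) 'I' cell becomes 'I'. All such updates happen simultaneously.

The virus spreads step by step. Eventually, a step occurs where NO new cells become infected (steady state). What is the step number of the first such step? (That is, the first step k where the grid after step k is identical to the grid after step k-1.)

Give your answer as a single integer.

Step 0 (initial): 2 infected
Step 1: +6 new -> 8 infected
Step 2: +10 new -> 18 infected
Step 3: +7 new -> 25 infected
Step 4: +7 new -> 32 infected
Step 5: +6 new -> 38 infected
Step 6: +6 new -> 44 infected
Step 7: +4 new -> 48 infected
Step 8: +3 new -> 51 infected
Step 9: +0 new -> 51 infected

Answer: 9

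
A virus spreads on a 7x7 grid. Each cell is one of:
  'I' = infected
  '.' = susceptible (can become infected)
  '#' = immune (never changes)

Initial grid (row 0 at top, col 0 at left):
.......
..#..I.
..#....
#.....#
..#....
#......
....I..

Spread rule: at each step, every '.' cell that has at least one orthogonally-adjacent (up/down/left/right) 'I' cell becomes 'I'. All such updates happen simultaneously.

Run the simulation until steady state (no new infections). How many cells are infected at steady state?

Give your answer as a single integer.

Answer: 43

Derivation:
Step 0 (initial): 2 infected
Step 1: +7 new -> 9 infected
Step 2: +11 new -> 20 infected
Step 3: +8 new -> 28 infected
Step 4: +5 new -> 33 infected
Step 5: +3 new -> 36 infected
Step 6: +4 new -> 40 infected
Step 7: +2 new -> 42 infected
Step 8: +1 new -> 43 infected
Step 9: +0 new -> 43 infected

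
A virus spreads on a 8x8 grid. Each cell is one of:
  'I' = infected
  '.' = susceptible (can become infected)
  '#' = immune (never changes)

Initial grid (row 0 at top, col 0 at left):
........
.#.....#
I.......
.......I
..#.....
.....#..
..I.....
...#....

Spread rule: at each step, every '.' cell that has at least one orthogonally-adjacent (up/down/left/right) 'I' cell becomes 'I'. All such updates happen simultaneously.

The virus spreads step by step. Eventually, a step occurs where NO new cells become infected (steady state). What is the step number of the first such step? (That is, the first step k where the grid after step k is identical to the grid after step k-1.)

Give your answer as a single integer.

Step 0 (initial): 3 infected
Step 1: +10 new -> 13 infected
Step 2: +13 new -> 26 infected
Step 3: +17 new -> 43 infected
Step 4: +10 new -> 53 infected
Step 5: +5 new -> 58 infected
Step 6: +1 new -> 59 infected
Step 7: +0 new -> 59 infected

Answer: 7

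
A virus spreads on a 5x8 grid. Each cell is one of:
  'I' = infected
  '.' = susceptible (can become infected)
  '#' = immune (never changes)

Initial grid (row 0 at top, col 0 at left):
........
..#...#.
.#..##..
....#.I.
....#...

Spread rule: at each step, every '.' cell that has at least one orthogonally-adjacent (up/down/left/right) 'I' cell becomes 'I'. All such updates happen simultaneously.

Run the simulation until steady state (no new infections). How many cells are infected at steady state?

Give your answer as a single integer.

Answer: 33

Derivation:
Step 0 (initial): 1 infected
Step 1: +4 new -> 5 infected
Step 2: +3 new -> 8 infected
Step 3: +1 new -> 9 infected
Step 4: +1 new -> 10 infected
Step 5: +1 new -> 11 infected
Step 6: +1 new -> 12 infected
Step 7: +2 new -> 14 infected
Step 8: +2 new -> 16 infected
Step 9: +2 new -> 18 infected
Step 10: +2 new -> 20 infected
Step 11: +4 new -> 24 infected
Step 12: +3 new -> 27 infected
Step 13: +3 new -> 30 infected
Step 14: +2 new -> 32 infected
Step 15: +1 new -> 33 infected
Step 16: +0 new -> 33 infected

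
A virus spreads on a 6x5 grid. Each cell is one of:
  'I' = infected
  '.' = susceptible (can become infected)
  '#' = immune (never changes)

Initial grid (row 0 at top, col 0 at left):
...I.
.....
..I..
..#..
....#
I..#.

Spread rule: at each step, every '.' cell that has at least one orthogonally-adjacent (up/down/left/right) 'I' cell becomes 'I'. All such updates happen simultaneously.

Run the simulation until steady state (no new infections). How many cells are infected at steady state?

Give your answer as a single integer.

Step 0 (initial): 3 infected
Step 1: +8 new -> 11 infected
Step 2: +10 new -> 21 infected
Step 3: +5 new -> 26 infected
Step 4: +0 new -> 26 infected

Answer: 26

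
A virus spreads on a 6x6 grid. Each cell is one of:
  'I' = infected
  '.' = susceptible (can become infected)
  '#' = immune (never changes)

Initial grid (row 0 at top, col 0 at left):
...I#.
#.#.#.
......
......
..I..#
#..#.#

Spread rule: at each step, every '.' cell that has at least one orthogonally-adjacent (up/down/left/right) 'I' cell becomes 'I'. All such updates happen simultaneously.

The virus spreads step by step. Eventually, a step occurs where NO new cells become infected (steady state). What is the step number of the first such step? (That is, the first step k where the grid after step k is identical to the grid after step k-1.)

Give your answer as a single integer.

Step 0 (initial): 2 infected
Step 1: +6 new -> 8 infected
Step 2: +8 new -> 16 infected
Step 3: +7 new -> 23 infected
Step 4: +3 new -> 26 infected
Step 5: +1 new -> 27 infected
Step 6: +1 new -> 28 infected
Step 7: +0 new -> 28 infected

Answer: 7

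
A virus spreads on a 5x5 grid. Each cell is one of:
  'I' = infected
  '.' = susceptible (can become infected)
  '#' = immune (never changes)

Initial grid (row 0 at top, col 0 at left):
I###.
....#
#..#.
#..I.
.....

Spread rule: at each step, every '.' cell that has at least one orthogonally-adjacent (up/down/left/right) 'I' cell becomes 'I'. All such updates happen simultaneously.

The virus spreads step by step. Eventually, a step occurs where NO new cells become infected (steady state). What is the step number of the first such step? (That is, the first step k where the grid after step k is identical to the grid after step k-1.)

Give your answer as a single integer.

Answer: 5

Derivation:
Step 0 (initial): 2 infected
Step 1: +4 new -> 6 infected
Step 2: +6 new -> 12 infected
Step 3: +3 new -> 15 infected
Step 4: +2 new -> 17 infected
Step 5: +0 new -> 17 infected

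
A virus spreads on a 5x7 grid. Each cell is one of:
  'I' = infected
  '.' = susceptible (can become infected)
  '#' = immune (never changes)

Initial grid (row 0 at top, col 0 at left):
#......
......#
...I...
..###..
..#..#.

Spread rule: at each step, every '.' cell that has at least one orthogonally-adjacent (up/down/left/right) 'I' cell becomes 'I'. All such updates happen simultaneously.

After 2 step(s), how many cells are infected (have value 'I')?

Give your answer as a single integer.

Answer: 9

Derivation:
Step 0 (initial): 1 infected
Step 1: +3 new -> 4 infected
Step 2: +5 new -> 9 infected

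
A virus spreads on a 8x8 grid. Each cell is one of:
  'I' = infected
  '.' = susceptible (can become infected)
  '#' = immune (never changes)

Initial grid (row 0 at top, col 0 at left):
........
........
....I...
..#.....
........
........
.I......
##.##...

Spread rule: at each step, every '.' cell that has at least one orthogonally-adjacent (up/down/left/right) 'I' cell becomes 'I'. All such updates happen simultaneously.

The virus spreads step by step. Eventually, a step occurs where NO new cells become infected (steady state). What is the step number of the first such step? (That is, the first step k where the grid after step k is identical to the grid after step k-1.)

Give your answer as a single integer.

Answer: 8

Derivation:
Step 0 (initial): 2 infected
Step 1: +7 new -> 9 infected
Step 2: +13 new -> 22 infected
Step 3: +15 new -> 37 infected
Step 4: +10 new -> 47 infected
Step 5: +7 new -> 54 infected
Step 6: +4 new -> 58 infected
Step 7: +1 new -> 59 infected
Step 8: +0 new -> 59 infected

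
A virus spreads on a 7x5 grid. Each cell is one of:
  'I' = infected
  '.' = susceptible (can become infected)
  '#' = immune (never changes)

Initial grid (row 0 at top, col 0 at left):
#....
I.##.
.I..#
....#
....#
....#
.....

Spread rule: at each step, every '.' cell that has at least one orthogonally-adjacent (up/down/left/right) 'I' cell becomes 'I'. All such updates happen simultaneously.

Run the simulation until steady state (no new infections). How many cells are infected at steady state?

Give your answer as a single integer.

Answer: 28

Derivation:
Step 0 (initial): 2 infected
Step 1: +4 new -> 6 infected
Step 2: +5 new -> 11 infected
Step 3: +5 new -> 16 infected
Step 4: +5 new -> 21 infected
Step 5: +4 new -> 25 infected
Step 6: +2 new -> 27 infected
Step 7: +1 new -> 28 infected
Step 8: +0 new -> 28 infected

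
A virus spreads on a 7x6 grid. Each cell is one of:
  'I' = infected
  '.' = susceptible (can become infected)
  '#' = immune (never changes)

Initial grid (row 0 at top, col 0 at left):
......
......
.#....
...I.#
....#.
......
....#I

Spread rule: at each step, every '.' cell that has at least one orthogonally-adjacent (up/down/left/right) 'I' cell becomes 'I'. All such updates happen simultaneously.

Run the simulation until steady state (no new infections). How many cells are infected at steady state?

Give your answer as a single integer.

Step 0 (initial): 2 infected
Step 1: +5 new -> 7 infected
Step 2: +8 new -> 15 infected
Step 3: +8 new -> 23 infected
Step 4: +8 new -> 31 infected
Step 5: +5 new -> 36 infected
Step 6: +2 new -> 38 infected
Step 7: +0 new -> 38 infected

Answer: 38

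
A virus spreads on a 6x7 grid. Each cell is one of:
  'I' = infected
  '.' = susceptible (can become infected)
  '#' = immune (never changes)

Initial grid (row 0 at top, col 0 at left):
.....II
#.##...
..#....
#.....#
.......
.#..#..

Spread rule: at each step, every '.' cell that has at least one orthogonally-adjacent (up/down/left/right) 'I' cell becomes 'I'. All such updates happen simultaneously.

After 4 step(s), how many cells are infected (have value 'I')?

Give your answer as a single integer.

Step 0 (initial): 2 infected
Step 1: +3 new -> 5 infected
Step 2: +4 new -> 9 infected
Step 3: +3 new -> 12 infected
Step 4: +4 new -> 16 infected

Answer: 16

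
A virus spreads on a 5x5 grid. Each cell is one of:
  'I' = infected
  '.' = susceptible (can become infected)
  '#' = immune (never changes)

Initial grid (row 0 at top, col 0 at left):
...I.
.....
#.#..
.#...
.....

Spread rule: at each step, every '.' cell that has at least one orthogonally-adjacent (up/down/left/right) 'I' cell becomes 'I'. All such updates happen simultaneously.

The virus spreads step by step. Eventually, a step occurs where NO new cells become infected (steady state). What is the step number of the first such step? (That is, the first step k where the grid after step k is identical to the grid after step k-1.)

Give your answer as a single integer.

Answer: 9

Derivation:
Step 0 (initial): 1 infected
Step 1: +3 new -> 4 infected
Step 2: +4 new -> 8 infected
Step 3: +4 new -> 12 infected
Step 4: +5 new -> 17 infected
Step 5: +2 new -> 19 infected
Step 6: +1 new -> 20 infected
Step 7: +1 new -> 21 infected
Step 8: +1 new -> 22 infected
Step 9: +0 new -> 22 infected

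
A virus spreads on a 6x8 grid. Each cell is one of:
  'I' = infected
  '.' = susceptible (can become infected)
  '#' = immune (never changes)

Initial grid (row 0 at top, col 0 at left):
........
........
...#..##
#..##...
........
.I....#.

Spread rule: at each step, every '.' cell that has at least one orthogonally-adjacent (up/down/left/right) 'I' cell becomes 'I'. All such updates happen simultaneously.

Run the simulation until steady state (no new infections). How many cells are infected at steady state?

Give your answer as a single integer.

Answer: 41

Derivation:
Step 0 (initial): 1 infected
Step 1: +3 new -> 4 infected
Step 2: +4 new -> 8 infected
Step 3: +4 new -> 12 infected
Step 4: +5 new -> 17 infected
Step 5: +4 new -> 21 infected
Step 6: +5 new -> 26 infected
Step 7: +5 new -> 31 infected
Step 8: +5 new -> 36 infected
Step 9: +2 new -> 38 infected
Step 10: +2 new -> 40 infected
Step 11: +1 new -> 41 infected
Step 12: +0 new -> 41 infected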